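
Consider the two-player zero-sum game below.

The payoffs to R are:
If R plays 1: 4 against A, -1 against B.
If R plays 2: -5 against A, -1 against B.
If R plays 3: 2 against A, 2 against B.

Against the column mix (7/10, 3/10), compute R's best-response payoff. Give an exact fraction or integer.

1: (4)·(7/10) + (-1)·(3/10) = 5/2.
2: (-5)·(7/10) + (-1)·(3/10) = -19/5.
3: (2)·(7/10) + (2)·(3/10) = 2.
The best pure response is 1 with expected payoff 5/2.

5/2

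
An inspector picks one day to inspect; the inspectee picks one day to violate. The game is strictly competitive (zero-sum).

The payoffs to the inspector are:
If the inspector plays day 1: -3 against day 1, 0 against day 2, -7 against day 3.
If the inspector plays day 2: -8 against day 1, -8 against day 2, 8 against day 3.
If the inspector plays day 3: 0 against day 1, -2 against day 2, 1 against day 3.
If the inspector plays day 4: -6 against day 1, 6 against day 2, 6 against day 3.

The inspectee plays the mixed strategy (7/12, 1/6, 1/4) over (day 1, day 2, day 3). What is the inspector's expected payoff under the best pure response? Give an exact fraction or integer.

-1/12

day 1: (-3)·(7/12) + (0)·(1/6) + (-7)·(1/4) = -7/2.
day 2: (-8)·(7/12) + (-8)·(1/6) + (8)·(1/4) = -4.
day 3: (0)·(7/12) + (-2)·(1/6) + (1)·(1/4) = -1/12.
day 4: (-6)·(7/12) + (6)·(1/6) + (6)·(1/4) = -1.
The best pure response is day 3 with expected payoff -1/12.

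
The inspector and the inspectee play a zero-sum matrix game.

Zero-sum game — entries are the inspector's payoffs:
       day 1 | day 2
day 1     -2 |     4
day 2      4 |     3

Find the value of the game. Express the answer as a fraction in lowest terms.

Row minima are -2 and 3, so the inspector's maximin is 3; column maxima are 4 and 4, so the inspectee's minimax is 4. These differ, so the equilibrium is in mixed strategies.
Let the inspector play day 1 with probability p. The inspectee is indifferent when −2p + 4(1−p) = 4p + 3(1−p), giving p = 1/7.
Let the inspectee play day 1 with probability q. The inspector is indifferent when −2q + 4(1−q) = 4q + 3(1−q), giving q = 1/7.
The value is -2·(1/7) + (4)·(6/7) = 22/7.

22/7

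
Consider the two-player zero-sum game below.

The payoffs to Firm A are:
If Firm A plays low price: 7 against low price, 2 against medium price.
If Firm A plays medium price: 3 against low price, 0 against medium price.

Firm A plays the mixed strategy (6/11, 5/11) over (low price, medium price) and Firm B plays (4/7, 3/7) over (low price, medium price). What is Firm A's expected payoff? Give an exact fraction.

Against (4/7, 3/7), each row's expected payoff is low price: 34/7; medium price: 12/7.
Taking the (6/11, 5/11)-weighted average: (6/11)·(34/7) + (5/11)·(12/7) = 24/7.

24/7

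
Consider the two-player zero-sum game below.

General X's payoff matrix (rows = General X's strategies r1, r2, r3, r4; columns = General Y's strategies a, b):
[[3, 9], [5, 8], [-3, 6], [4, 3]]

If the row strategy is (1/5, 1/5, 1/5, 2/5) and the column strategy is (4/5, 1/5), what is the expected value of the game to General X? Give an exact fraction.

Against (4/5, 1/5), each row's expected payoff is r1: 21/5; r2: 28/5; r3: -6/5; r4: 19/5.
Taking the (1/5, 1/5, 1/5, 2/5)-weighted average: (1/5)·(21/5) + (1/5)·(28/5) + (1/5)·(-6/5) + (2/5)·(19/5) = 81/25.

81/25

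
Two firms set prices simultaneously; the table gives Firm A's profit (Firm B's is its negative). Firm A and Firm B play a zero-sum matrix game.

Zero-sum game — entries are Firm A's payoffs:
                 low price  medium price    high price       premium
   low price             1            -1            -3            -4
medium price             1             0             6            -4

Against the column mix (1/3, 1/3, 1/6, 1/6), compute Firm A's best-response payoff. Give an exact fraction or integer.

low price: (1)·(1/3) + (-1)·(1/3) + (-3)·(1/6) + (-4)·(1/6) = -7/6.
medium price: (1)·(1/3) + (0)·(1/3) + (6)·(1/6) + (-4)·(1/6) = 2/3.
The best pure response is medium price with expected payoff 2/3.

2/3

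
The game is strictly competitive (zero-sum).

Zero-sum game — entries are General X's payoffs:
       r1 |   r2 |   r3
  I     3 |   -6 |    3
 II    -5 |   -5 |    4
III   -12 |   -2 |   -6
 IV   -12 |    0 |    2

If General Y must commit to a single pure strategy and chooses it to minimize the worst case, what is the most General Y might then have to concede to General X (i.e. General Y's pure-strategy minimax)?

0

The worst case (largest entry) in each column is r1: 3, r2: 0, r3: 4.
The best (smallest) of these is 0.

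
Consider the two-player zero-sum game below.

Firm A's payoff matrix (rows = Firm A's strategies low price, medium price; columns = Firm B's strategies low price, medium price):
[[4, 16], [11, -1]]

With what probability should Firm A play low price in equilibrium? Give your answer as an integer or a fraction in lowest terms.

Row minima are 4 and -1, so Firm A's maximin is 4; column maxima are 11 and 16, so Firm B's minimax is 11. These differ, so the equilibrium is in mixed strategies.
Let Firm A play low price with probability p. Firm B is indifferent when 4p + 11(1−p) = 16p − (1−p), giving p = 1/2.

1/2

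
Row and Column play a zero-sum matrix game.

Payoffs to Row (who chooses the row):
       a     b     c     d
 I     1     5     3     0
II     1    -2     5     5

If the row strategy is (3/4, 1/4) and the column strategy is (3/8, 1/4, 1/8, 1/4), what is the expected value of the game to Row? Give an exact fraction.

31/16

Against (3/8, 1/4, 1/8, 1/4), each row's expected payoff is I: 2; II: 7/4.
Taking the (3/4, 1/4)-weighted average: (3/4)·(2) + (1/4)·(7/4) = 31/16.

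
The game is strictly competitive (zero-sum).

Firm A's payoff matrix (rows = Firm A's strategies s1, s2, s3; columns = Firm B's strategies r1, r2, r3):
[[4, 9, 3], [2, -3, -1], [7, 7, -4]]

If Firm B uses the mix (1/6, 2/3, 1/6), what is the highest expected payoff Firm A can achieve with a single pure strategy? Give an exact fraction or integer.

43/6

s1: (4)·(1/6) + (9)·(2/3) + (3)·(1/6) = 43/6.
s2: (2)·(1/6) + (-3)·(2/3) + (-1)·(1/6) = -11/6.
s3: (7)·(1/6) + (7)·(2/3) + (-4)·(1/6) = 31/6.
The best pure response is s1 with expected payoff 43/6.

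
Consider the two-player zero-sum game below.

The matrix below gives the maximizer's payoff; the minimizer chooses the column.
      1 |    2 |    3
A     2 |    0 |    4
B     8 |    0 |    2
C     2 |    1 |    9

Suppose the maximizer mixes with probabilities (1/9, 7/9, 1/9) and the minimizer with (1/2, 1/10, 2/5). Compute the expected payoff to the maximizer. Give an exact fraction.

409/90

Against (1/2, 1/10, 2/5), each row's expected payoff is A: 13/5; B: 24/5; C: 47/10.
Taking the (1/9, 7/9, 1/9)-weighted average: (1/9)·(13/5) + (7/9)·(24/5) + (1/9)·(47/10) = 409/90.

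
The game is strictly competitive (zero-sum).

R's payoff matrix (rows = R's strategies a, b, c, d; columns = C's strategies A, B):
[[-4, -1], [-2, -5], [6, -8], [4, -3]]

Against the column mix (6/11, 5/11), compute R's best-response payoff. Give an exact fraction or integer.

9/11

a: (-4)·(6/11) + (-1)·(5/11) = -29/11.
b: (-2)·(6/11) + (-5)·(5/11) = -37/11.
c: (6)·(6/11) + (-8)·(5/11) = -4/11.
d: (4)·(6/11) + (-3)·(5/11) = 9/11.
The best pure response is d with expected payoff 9/11.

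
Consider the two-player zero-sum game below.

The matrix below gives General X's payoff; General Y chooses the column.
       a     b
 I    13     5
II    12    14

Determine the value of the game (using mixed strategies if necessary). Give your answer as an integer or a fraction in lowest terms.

Row minima are 5 and 12, so General X's maximin is 12; column maxima are 13 and 14, so General Y's minimax is 13. These differ, so the equilibrium is in mixed strategies.
Let General X play I with probability p. General Y is indifferent when 13p + 12(1−p) = 5p + 14(1−p), giving p = 1/5.
Let General Y play a with probability q. General X is indifferent when 13q + 5(1−q) = 12q + 14(1−q), giving q = 9/10.
The value is 13·(9/10) + (5)·(1/10) = 61/5.

61/5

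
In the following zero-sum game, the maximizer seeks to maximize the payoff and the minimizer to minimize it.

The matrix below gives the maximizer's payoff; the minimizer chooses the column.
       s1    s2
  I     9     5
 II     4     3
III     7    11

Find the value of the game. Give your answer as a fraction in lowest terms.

8

Row II is strictly dominated by row I, so the maximizer never plays it.
The remaining 2×2 game on (I, III) × (s1, s2) has no saddle point. Let the maximizer play I with probability p; indifference gives 9p + 7(1−p) = 5p + 11(1−p), so p = 1/2.
Similarly the minimizer's optimal q on s1 is 3/4, and the value is 9·(3/4) + (5)·(1/4) = 8.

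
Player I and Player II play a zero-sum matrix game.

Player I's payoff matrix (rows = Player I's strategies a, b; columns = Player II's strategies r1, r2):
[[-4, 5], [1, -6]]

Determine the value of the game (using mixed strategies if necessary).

-19/16

Row minima are -4 and -6, so Player I's maximin is -4; column maxima are 1 and 5, so Player II's minimax is 1. These differ, so the equilibrium is in mixed strategies.
Let Player I play a with probability p. Player II is indifferent when −4p + (1−p) = 5p − 6(1−p), giving p = 7/16.
Let Player II play r1 with probability q. Player I is indifferent when −4q + 5(1−q) = q − 6(1−q), giving q = 11/16.
The value is -4·(11/16) + (5)·(5/16) = -19/16.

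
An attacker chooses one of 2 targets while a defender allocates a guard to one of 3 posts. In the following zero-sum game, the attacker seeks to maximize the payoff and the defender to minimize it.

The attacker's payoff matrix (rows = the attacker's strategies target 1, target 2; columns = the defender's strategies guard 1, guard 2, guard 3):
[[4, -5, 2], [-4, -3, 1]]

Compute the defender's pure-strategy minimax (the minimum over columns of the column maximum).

The worst case (largest entry) in each column is guard 1: 4, guard 2: -3, guard 3: 2.
The best (smallest) of these is -3.

-3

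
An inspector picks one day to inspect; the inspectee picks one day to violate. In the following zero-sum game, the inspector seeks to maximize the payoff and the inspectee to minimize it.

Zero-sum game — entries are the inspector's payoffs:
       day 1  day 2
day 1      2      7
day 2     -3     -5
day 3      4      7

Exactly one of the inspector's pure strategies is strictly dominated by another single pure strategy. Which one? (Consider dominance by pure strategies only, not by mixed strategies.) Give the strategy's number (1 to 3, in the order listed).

Compare day 2 with day 1: 2 > -3, 7 > -5.
So day 1 strictly dominates day 2 for the inspector; day 2 is strictly dominated.

2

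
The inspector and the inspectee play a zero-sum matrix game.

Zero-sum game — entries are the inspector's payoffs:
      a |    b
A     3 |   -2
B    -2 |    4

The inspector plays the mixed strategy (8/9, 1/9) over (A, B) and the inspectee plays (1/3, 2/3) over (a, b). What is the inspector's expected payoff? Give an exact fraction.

-2/27

Against (1/3, 2/3), each row's expected payoff is A: -1/3; B: 2.
Taking the (8/9, 1/9)-weighted average: (8/9)·(-1/3) + (1/9)·(2) = -2/27.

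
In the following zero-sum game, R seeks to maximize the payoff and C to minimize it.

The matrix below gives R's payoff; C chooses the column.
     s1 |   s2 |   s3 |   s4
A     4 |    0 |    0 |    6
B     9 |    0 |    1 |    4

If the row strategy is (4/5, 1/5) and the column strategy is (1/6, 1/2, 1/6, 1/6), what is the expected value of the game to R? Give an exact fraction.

9/5

Against (1/6, 1/2, 1/6, 1/6), each row's expected payoff is A: 5/3; B: 7/3.
Taking the (4/5, 1/5)-weighted average: (4/5)·(5/3) + (1/5)·(7/3) = 9/5.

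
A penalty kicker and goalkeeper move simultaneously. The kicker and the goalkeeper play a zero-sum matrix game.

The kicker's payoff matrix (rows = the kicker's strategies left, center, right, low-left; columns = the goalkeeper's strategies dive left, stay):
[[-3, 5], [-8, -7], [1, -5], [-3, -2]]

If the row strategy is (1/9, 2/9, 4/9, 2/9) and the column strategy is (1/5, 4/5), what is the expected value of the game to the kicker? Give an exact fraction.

Against (1/5, 4/5), each row's expected payoff is left: 17/5; center: -36/5; right: -19/5; low-left: -11/5.
Taking the (1/9, 2/9, 4/9, 2/9)-weighted average: (1/9)·(17/5) + (2/9)·(-36/5) + (4/9)·(-19/5) + (2/9)·(-11/5) = -17/5.

-17/5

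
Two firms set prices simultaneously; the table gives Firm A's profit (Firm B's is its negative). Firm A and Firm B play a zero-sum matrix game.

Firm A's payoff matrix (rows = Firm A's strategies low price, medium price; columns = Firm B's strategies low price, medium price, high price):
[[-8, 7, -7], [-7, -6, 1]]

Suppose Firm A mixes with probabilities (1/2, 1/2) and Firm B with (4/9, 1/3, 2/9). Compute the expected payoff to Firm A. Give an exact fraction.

-23/6

Against (4/9, 1/3, 2/9), each row's expected payoff is low price: -25/9; medium price: -44/9.
Taking the (1/2, 1/2)-weighted average: (1/2)·(-25/9) + (1/2)·(-44/9) = -23/6.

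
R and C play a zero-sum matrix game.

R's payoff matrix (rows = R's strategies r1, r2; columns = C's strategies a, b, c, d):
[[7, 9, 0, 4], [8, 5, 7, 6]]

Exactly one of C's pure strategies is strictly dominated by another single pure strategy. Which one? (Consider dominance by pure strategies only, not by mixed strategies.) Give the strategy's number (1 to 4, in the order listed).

1

C prefers columns that give R less. Compare a with c: 0 < 7, 7 < 8.
So c strictly dominates a for C; a is strictly dominated.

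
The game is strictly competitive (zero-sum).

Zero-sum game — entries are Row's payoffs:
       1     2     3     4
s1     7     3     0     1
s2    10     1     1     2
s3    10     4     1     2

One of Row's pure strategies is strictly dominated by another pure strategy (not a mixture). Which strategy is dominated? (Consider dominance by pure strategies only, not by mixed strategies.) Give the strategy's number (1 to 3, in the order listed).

Compare s1 with s3: 10 > 7, 4 > 3, 1 > 0, 2 > 1.
So s3 strictly dominates s1 for Row; s1 is strictly dominated.

1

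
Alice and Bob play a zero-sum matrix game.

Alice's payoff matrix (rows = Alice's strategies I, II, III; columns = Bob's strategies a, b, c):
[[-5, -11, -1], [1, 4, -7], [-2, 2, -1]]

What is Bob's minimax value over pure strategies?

The worst case (largest entry) in each column is a: 1, b: 4, c: -1.
The best (smallest) of these is -1.

-1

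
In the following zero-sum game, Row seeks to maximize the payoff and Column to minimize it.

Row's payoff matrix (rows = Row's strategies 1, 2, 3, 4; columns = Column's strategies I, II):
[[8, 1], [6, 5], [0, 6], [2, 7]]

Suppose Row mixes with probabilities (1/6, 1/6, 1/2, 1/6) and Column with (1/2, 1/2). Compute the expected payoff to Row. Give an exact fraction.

47/12

Against (1/2, 1/2), each row's expected payoff is 1: 9/2; 2: 11/2; 3: 3; 4: 9/2.
Taking the (1/6, 1/6, 1/2, 1/6)-weighted average: (1/6)·(9/2) + (1/6)·(11/2) + (1/2)·(3) + (1/6)·(9/2) = 47/12.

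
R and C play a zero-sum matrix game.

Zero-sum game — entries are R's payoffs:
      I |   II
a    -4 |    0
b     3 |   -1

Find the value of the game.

Row minima are -4 and -1, so R's maximin is -1; column maxima are 3 and 0, so C's minimax is 0. These differ, so the equilibrium is in mixed strategies.
Let R play a with probability p. C is indifferent when −4p + 3(1−p) = −(1−p), giving p = 1/2.
Let C play I with probability q. R is indifferent when −4q = 3q − (1−q), giving q = 1/8.
The value is -4·(1/8) + (0)·(7/8) = -1/2.

-1/2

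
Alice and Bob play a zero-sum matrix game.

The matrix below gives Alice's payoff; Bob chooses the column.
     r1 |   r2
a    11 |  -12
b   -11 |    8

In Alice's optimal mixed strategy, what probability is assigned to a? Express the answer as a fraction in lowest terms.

19/42

Row minima are -12 and -11, so Alice's maximin is -11; column maxima are 11 and 8, so Bob's minimax is 8. These differ, so the equilibrium is in mixed strategies.
Let Alice play a with probability p. Bob is indifferent when 11p − 11(1−p) = −12p + 8(1−p), giving p = 19/42.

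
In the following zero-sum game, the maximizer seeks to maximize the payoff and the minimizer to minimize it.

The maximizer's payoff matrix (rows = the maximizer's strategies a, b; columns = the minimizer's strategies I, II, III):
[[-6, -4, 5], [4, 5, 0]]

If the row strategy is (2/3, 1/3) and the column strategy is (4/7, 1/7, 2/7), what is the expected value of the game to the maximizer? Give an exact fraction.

-5/7

Against (4/7, 1/7, 2/7), each row's expected payoff is a: -18/7; b: 3.
Taking the (2/3, 1/3)-weighted average: (2/3)·(-18/7) + (1/3)·(3) = -5/7.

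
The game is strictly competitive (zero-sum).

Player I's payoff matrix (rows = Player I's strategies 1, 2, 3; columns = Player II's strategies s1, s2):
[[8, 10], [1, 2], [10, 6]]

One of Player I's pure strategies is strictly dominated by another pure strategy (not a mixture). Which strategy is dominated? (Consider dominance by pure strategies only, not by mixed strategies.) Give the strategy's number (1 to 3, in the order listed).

Compare 2 with 1: 8 > 1, 10 > 2.
So 1 strictly dominates 2 for Player I; 2 is strictly dominated.

2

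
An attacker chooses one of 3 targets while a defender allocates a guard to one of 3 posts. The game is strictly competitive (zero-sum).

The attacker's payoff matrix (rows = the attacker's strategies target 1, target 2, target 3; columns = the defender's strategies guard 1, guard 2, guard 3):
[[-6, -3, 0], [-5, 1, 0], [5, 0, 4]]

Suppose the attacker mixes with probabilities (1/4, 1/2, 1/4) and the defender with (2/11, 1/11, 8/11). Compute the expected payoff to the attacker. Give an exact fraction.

Against (2/11, 1/11, 8/11), each row's expected payoff is target 1: -15/11; target 2: -9/11; target 3: 42/11.
Taking the (1/4, 1/2, 1/4)-weighted average: (1/4)·(-15/11) + (1/2)·(-9/11) + (1/4)·(42/11) = 9/44.

9/44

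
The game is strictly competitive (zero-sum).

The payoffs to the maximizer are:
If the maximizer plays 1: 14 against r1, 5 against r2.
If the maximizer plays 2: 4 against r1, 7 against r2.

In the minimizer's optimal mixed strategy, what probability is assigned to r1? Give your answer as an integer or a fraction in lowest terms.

1/6

Row minima are 5 and 4, so the maximizer's maximin is 5; column maxima are 14 and 7, so the minimizer's minimax is 7. These differ, so the equilibrium is in mixed strategies.
Let the minimizer play r1 with probability q. The maximizer is indifferent when 14q + 5(1−q) = 4q + 7(1−q), giving q = 1/6.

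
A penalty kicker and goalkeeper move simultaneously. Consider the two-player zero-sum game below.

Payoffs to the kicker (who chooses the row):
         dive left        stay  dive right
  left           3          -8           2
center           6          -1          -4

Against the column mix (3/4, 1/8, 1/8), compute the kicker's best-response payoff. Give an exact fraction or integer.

left: (3)·(3/4) + (-8)·(1/8) + (2)·(1/8) = 3/2.
center: (6)·(3/4) + (-1)·(1/8) + (-4)·(1/8) = 31/8.
The best pure response is center with expected payoff 31/8.

31/8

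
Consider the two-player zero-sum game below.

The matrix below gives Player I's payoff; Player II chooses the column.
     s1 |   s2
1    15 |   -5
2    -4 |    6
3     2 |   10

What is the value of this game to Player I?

Row 2 is strictly dominated by row 3, so Player I never plays it.
The remaining 2×2 game on (1, 3) × (s1, s2) has no saddle point. Let Player I play 1 with probability p; indifference gives 15p + 2(1−p) = −5p + 10(1−p), so p = 2/7.
Similarly Player II's optimal q on s1 is 15/28, and the value is 15·(15/28) + (-5)·(13/28) = 40/7.

40/7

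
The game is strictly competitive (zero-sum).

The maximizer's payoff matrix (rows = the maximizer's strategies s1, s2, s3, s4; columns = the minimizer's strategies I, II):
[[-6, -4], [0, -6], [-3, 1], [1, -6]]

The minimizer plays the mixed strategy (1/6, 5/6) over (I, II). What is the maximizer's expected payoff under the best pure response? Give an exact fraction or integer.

s1: (-6)·(1/6) + (-4)·(5/6) = -13/3.
s2: (0)·(1/6) + (-6)·(5/6) = -5.
s3: (-3)·(1/6) + (1)·(5/6) = 1/3.
s4: (1)·(1/6) + (-6)·(5/6) = -29/6.
The best pure response is s3 with expected payoff 1/3.

1/3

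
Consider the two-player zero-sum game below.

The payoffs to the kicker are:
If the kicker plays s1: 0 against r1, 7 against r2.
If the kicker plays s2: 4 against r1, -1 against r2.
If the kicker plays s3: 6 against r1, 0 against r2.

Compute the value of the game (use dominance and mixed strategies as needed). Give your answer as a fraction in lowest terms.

42/13

Row s2 is strictly dominated by row s3, so the kicker never plays it.
The remaining 2×2 game on (s1, s3) × (r1, r2) has no saddle point. Let the kicker play s1 with probability p; indifference gives 6(1−p) = 7p, so p = 6/13.
Similarly the goalkeeper's optimal q on r1 is 7/13, and the value is 0·(7/13) + (7)·(6/13) = 42/13.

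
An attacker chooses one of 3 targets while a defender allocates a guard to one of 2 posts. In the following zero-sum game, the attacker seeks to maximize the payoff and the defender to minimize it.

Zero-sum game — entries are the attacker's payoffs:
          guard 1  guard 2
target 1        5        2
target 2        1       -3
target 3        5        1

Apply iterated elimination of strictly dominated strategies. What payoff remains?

Row target 2 is strictly dominated by row target 1 (5>1, 2>-3); eliminate target 2.
Column guard 1 is strictly dominated by guard 2 for the defender (2<5, 1<5); eliminate guard 1.
Row target 3 is strictly dominated by row target 1 (2>1); eliminate target 3.
Only (target 1, guard 2) remains, with payoff 2.

2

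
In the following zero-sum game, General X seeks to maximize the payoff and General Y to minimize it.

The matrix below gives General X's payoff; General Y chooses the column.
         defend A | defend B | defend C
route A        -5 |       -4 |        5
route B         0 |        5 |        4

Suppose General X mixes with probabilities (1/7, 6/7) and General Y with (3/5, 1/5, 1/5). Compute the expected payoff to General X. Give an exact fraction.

Against (3/5, 1/5, 1/5), each row's expected payoff is route A: -14/5; route B: 9/5.
Taking the (1/7, 6/7)-weighted average: (1/7)·(-14/5) + (6/7)·(9/5) = 8/7.

8/7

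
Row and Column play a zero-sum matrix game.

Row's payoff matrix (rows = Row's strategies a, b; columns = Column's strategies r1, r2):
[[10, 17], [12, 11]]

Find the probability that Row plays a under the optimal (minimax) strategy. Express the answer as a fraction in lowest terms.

Row minima are 10 and 11, so Row's maximin is 11; column maxima are 12 and 17, so Column's minimax is 12. These differ, so the equilibrium is in mixed strategies.
Let Row play a with probability p. Column is indifferent when 10p + 12(1−p) = 17p + 11(1−p), giving p = 1/8.

1/8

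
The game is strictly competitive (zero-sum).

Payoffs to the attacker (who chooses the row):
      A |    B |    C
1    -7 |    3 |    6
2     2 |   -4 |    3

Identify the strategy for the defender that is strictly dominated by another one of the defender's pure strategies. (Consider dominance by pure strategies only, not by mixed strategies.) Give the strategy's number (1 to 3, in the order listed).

The defender prefers columns that give the attacker less. Compare C with A: -7 < 6, 2 < 3.
So A strictly dominates C for the defender; C is strictly dominated.

3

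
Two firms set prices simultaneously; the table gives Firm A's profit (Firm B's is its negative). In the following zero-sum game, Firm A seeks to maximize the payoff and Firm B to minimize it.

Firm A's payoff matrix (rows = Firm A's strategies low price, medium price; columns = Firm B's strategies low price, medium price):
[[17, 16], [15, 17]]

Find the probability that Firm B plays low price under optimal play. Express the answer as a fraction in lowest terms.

1/3

Row minima are 16 and 15, so Firm A's maximin is 16; column maxima are 17 and 17, so Firm B's minimax is 17. These differ, so the equilibrium is in mixed strategies.
Let Firm B play low price with probability q. Firm A is indifferent when 17q + 16(1−q) = 15q + 17(1−q), giving q = 1/3.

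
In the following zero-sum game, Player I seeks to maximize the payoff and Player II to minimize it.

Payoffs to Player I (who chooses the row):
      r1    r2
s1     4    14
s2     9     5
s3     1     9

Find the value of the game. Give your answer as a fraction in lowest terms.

Row s3 is strictly dominated by row s1, so Player I never plays it.
The remaining 2×2 game on (s1, s2) × (r1, r2) has no saddle point. Let Player I play s1 with probability p; indifference gives 4p + 9(1−p) = 14p + 5(1−p), so p = 2/7.
Similarly Player II's optimal q on r1 is 9/14, and the value is 4·(9/14) + (14)·(5/14) = 53/7.

53/7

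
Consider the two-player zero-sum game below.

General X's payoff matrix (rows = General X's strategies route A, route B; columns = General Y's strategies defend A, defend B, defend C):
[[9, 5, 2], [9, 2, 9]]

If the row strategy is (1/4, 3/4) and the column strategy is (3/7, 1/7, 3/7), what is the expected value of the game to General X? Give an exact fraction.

103/14

Against (3/7, 1/7, 3/7), each row's expected payoff is route A: 38/7; route B: 8.
Taking the (1/4, 3/4)-weighted average: (1/4)·(38/7) + (3/4)·(8) = 103/14.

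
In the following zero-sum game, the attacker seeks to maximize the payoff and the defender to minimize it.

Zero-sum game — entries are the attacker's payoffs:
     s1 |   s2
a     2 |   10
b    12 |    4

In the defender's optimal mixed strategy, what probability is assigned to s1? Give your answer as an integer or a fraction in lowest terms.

Row minima are 2 and 4, so the attacker's maximin is 4; column maxima are 12 and 10, so the defender's minimax is 10. These differ, so the equilibrium is in mixed strategies.
Let the defender play s1 with probability q. The attacker is indifferent when 2q + 10(1−q) = 12q + 4(1−q), giving q = 3/8.

3/8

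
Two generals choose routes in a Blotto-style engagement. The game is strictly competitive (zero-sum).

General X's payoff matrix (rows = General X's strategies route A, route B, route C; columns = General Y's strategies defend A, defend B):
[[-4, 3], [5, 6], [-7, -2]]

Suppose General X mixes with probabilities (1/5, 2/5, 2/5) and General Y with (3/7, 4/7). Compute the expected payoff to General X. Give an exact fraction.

4/7

Against (3/7, 4/7), each row's expected payoff is route A: 0; route B: 39/7; route C: -29/7.
Taking the (1/5, 2/5, 2/5)-weighted average: (1/5)·(0) + (2/5)·(39/7) + (2/5)·(-29/7) = 4/7.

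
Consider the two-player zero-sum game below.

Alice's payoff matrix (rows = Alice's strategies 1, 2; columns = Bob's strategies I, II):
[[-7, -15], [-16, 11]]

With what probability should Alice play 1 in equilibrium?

27/35

Row minima are -15 and -16, so Alice's maximin is -15; column maxima are -7 and 11, so Bob's minimax is -7. These differ, so the equilibrium is in mixed strategies.
Let Alice play 1 with probability p. Bob is indifferent when −7p − 16(1−p) = −15p + 11(1−p), giving p = 27/35.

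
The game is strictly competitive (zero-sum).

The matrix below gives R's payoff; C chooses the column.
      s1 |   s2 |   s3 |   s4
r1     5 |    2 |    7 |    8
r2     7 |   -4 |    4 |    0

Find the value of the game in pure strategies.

Row minima: 2, -4 → R's maximin is 2.
Column maxima: 7, 2, 7, 8 → C's minimax is 2.
They coincide at (r1, s2), so the value is 2.

2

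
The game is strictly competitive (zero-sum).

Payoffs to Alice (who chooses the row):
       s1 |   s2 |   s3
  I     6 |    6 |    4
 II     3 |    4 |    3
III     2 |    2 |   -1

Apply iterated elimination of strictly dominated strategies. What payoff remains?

4

Row II is strictly dominated by row I (6>3, 6>4, 4>3); eliminate II.
Row III is strictly dominated by row I (6>2, 6>2, 4>-1); eliminate III.
Column s2 is strictly dominated by s3 for Bob (4<6); eliminate s2.
Column s1 is strictly dominated by s3 for Bob (4<6); eliminate s1.
Only (I, s3) remains, with payoff 4.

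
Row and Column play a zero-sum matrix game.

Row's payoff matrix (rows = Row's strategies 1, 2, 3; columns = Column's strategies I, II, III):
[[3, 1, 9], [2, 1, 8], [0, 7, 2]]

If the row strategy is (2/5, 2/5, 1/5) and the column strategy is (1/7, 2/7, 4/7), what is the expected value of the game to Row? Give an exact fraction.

176/35

Against (1/7, 2/7, 4/7), each row's expected payoff is 1: 41/7; 2: 36/7; 3: 22/7.
Taking the (2/5, 2/5, 1/5)-weighted average: (2/5)·(41/7) + (2/5)·(36/7) + (1/5)·(22/7) = 176/35.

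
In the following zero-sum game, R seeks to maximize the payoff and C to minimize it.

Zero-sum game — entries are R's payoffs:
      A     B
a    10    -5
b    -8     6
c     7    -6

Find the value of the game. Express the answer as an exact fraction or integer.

20/29

Row c is strictly dominated by row a, so R never plays it.
The remaining 2×2 game on (a, b) × (A, B) has no saddle point. Let R play a with probability p; indifference gives 10p − 8(1−p) = −5p + 6(1−p), so p = 14/29.
Similarly C's optimal q on A is 11/29, and the value is 10·(11/29) + (-5)·(18/29) = 20/29.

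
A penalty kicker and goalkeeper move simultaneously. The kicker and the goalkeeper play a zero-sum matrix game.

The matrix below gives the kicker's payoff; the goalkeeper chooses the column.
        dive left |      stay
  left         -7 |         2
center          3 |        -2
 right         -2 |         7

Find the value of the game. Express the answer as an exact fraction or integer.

17/14

Row left is strictly dominated by row right, so the kicker never plays it.
The remaining 2×2 game on (center, right) × (dive left, stay) has no saddle point. Let the kicker play center with probability p; indifference gives 3p − 2(1−p) = −2p + 7(1−p), so p = 9/14.
Similarly the goalkeeper's optimal q on dive left is 9/14, and the value is 3·(9/14) + (-2)·(5/14) = 17/14.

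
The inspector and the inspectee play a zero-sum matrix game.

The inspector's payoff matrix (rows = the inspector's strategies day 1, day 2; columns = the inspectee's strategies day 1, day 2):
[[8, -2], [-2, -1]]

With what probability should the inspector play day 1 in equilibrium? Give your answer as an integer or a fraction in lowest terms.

Row minima are -2 and -2, so the inspector's maximin is -2; column maxima are 8 and -1, so the inspectee's minimax is -1. These differ, so the equilibrium is in mixed strategies.
Let the inspector play day 1 with probability p. The inspectee is indifferent when 8p − 2(1−p) = −2p − (1−p), giving p = 1/11.

1/11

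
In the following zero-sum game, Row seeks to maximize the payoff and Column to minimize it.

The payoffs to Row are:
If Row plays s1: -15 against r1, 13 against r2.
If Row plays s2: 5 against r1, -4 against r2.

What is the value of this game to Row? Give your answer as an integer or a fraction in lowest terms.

5/37

Row minima are -15 and -4, so Row's maximin is -4; column maxima are 5 and 13, so Column's minimax is 5. These differ, so the equilibrium is in mixed strategies.
Let Row play s1 with probability p. Column is indifferent when −15p + 5(1−p) = 13p − 4(1−p), giving p = 9/37.
Let Column play r1 with probability q. Row is indifferent when −15q + 13(1−q) = 5q − 4(1−q), giving q = 17/37.
The value is -15·(17/37) + (13)·(20/37) = 5/37.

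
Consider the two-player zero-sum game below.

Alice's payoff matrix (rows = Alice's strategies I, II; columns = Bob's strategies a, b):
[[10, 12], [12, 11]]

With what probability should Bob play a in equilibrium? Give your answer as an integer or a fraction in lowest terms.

Row minima are 10 and 11, so Alice's maximin is 11; column maxima are 12 and 12, so Bob's minimax is 12. These differ, so the equilibrium is in mixed strategies.
Let Bob play a with probability q. Alice is indifferent when 10q + 12(1−q) = 12q + 11(1−q), giving q = 1/3.

1/3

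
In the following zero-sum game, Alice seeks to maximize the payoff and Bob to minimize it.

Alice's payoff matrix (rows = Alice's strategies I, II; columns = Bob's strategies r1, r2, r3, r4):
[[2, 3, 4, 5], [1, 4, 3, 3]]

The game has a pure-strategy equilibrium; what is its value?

Row minima: 2, 1 → Alice's maximin is 2.
Column maxima: 2, 4, 4, 5 → Bob's minimax is 2.
They coincide at (I, r1), so the value is 2.

2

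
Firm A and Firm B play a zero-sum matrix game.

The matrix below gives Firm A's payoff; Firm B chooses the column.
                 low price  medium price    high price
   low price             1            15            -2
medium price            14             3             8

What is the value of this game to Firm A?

Column low price is strictly dominated by high price for Firm B (it gives Firm A more in every row).
The remaining 2×2 game on (low price, medium price) × (medium price, high price) has no saddle point. Let Firm A play low price with probability p; indifference gives 15p + 3(1−p) = −2p + 8(1−p), so p = 5/22.
Similarly Firm B's optimal q on medium price is 5/11, and the value is 15·(5/11) + (-2)·(6/11) = 63/11.

63/11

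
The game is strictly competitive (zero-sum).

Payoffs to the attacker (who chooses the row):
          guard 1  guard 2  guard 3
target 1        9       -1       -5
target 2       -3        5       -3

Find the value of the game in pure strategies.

Row minima: -5, -3 → the attacker's maximin is -3.
Column maxima: 9, 5, -3 → the defender's minimax is -3.
They coincide at (target 2, guard 3), so the value is -3.

-3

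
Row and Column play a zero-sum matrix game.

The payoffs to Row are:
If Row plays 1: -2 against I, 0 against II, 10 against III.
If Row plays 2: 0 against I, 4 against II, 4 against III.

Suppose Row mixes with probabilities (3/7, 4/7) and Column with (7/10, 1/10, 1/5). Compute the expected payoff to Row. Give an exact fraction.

33/35

Against (7/10, 1/10, 1/5), each row's expected payoff is 1: 3/5; 2: 6/5.
Taking the (3/7, 4/7)-weighted average: (3/7)·(3/5) + (4/7)·(6/5) = 33/35.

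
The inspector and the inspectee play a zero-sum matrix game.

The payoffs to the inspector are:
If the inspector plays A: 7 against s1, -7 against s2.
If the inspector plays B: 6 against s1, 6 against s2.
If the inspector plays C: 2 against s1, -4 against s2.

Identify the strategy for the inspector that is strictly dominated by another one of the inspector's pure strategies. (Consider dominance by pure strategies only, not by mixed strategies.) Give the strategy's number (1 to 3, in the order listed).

Compare C with B: 6 > 2, 6 > -4.
So B strictly dominates C for the inspector; C is strictly dominated.

3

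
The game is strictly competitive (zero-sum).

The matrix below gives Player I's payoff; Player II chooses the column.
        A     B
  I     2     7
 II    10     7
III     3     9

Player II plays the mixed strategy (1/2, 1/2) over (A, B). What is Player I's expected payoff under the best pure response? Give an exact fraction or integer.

17/2

I: (2)·(1/2) + (7)·(1/2) = 9/2.
II: (10)·(1/2) + (7)·(1/2) = 17/2.
III: (3)·(1/2) + (9)·(1/2) = 6.
The best pure response is II with expected payoff 17/2.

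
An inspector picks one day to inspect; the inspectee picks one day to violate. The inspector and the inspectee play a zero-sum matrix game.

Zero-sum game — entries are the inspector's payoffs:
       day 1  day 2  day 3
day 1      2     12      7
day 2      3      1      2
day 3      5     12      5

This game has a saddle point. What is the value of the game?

5

Row minima: 2, 1, 5 → the inspector's maximin is 5.
Column maxima: 5, 12, 7 → the inspectee's minimax is 5.
They coincide at (day 3, day 1), so the value is 5.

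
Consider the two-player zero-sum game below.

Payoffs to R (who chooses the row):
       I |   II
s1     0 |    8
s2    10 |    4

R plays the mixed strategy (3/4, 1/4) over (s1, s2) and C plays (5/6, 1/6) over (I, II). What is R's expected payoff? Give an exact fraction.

13/4

Against (5/6, 1/6), each row's expected payoff is s1: 4/3; s2: 9.
Taking the (3/4, 1/4)-weighted average: (3/4)·(4/3) + (1/4)·(9) = 13/4.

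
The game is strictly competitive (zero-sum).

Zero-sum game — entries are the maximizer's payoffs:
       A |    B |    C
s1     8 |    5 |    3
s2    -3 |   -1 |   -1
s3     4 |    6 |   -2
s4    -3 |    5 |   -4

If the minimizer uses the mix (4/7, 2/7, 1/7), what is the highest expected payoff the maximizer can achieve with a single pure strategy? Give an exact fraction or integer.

45/7

s1: (8)·(4/7) + (5)·(2/7) + (3)·(1/7) = 45/7.
s2: (-3)·(4/7) + (-1)·(2/7) + (-1)·(1/7) = -15/7.
s3: (4)·(4/7) + (6)·(2/7) + (-2)·(1/7) = 26/7.
s4: (-3)·(4/7) + (5)·(2/7) + (-4)·(1/7) = -6/7.
The best pure response is s1 with expected payoff 45/7.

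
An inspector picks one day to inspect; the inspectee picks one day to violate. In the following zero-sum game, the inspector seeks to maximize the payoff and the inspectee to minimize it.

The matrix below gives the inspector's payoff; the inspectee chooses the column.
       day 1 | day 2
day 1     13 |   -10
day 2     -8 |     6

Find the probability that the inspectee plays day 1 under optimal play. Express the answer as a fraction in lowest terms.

16/37

Row minima are -10 and -8, so the inspector's maximin is -8; column maxima are 13 and 6, so the inspectee's minimax is 6. These differ, so the equilibrium is in mixed strategies.
Let the inspectee play day 1 with probability q. The inspector is indifferent when 13q − 10(1−q) = −8q + 6(1−q), giving q = 16/37.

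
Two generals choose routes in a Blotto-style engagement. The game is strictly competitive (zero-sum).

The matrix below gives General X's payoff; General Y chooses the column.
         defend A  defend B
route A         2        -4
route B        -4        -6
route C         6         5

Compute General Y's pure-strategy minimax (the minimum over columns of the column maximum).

5

The worst case (largest entry) in each column is defend A: 6, defend B: 5.
The best (smallest) of these is 5.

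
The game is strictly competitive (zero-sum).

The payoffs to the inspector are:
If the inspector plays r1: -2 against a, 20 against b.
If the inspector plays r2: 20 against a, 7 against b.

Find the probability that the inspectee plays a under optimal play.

Row minima are -2 and 7, so the inspector's maximin is 7; column maxima are 20 and 20, so the inspectee's minimax is 20. These differ, so the equilibrium is in mixed strategies.
Let the inspectee play a with probability q. The inspector is indifferent when −2q + 20(1−q) = 20q + 7(1−q), giving q = 13/35.

13/35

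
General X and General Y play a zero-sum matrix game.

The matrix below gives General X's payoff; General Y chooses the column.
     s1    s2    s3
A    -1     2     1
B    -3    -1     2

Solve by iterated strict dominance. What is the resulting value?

Column s2 is strictly dominated by s1 for General Y (-1<2, -3<-1); eliminate s2.
Column s3 is strictly dominated by s1 for General Y (-1<1, -3<2); eliminate s3.
Row B is strictly dominated by row A (-1>-3); eliminate B.
Only (A, s1) remains, with payoff -1.

-1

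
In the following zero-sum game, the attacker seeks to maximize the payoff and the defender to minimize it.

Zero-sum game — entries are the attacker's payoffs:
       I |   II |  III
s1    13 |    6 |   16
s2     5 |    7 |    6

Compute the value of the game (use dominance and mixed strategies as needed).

Column III is strictly dominated by I for the defender (it gives the attacker more in every row).
The remaining 2×2 game on (s1, s2) × (I, II) has no saddle point. Let the attacker play s1 with probability p; indifference gives 13p + 5(1−p) = 6p + 7(1−p), so p = 2/9.
Similarly the defender's optimal q on I is 1/9, and the value is 13·(1/9) + (6)·(8/9) = 61/9.

61/9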